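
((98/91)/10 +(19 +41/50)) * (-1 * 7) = -90671/650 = -139.49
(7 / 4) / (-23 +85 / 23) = -161 / 1776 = -0.09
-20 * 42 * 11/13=-9240/13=-710.77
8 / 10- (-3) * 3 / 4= 61 / 20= 3.05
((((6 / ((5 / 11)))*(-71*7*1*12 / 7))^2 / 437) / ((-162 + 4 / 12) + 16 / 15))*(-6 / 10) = 862373952 / 797525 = 1081.31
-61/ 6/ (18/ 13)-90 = -10513/ 108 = -97.34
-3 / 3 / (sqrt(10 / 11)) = -1.05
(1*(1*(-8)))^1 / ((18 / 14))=-56 / 9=-6.22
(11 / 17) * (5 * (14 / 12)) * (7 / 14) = 385 / 204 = 1.89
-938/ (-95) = 938/ 95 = 9.87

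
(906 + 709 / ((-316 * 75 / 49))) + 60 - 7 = 22693559 / 23700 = 957.53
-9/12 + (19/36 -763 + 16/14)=-48011/63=-762.08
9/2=4.50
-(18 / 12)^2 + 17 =59 / 4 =14.75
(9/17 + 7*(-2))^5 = -629763392149/1419857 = -443540.01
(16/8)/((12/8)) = 4/3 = 1.33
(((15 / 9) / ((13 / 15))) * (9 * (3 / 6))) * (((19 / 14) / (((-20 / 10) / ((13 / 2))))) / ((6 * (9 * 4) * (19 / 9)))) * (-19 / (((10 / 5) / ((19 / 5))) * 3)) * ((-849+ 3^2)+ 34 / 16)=-843.95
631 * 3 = 1893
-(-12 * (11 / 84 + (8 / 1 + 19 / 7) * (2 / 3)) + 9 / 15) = 3034 / 35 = 86.69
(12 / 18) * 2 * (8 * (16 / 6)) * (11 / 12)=704 / 27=26.07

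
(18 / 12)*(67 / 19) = 201 / 38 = 5.29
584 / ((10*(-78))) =-146 / 195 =-0.75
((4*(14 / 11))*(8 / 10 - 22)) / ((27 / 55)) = -5936 / 27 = -219.85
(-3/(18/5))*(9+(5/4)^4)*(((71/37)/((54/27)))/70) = -207959/1591296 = -0.13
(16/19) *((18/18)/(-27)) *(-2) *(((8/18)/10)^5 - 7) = -41334298976/94662928125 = -0.44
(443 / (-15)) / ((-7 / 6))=886 / 35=25.31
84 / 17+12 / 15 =488 / 85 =5.74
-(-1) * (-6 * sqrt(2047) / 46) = -3 * sqrt(2047) / 23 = -5.90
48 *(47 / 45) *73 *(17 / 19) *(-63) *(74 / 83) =-1450242528 / 7885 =-183924.23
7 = 7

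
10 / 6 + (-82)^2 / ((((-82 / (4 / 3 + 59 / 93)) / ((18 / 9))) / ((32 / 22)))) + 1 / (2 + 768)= -33493997 / 71610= -467.73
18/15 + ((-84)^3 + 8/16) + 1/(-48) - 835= -142448957/240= -593537.32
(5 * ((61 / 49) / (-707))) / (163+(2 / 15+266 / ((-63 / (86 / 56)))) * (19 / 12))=-329400 / 5722335689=-0.00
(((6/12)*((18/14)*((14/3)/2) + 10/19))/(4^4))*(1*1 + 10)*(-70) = -25795/4864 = -5.30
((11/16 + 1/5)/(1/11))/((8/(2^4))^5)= 1562/5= 312.40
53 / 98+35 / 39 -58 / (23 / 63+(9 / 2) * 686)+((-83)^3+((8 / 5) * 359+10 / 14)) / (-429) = 13624626400699 / 10221671460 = 1332.92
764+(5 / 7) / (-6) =32083 / 42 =763.88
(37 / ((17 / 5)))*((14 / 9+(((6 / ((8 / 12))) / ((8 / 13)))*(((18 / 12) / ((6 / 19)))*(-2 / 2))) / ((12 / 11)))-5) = -14305495 / 19584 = -730.47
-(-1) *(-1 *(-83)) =83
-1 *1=-1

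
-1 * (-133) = 133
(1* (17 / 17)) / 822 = 1 / 822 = 0.00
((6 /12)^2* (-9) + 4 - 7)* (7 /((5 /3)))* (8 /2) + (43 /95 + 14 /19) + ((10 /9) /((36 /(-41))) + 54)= -527507 /15390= -34.28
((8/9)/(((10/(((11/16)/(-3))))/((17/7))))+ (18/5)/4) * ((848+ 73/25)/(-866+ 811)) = -651359/49500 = -13.16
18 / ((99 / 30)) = 60 / 11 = 5.45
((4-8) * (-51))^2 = 41616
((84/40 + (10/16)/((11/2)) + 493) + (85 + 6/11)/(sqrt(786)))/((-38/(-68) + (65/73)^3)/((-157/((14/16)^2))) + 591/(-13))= -47057165159360096/4320521900513775 - 812886860858176 *sqrt(786)/339593021380382715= -10.96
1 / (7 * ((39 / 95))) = 0.35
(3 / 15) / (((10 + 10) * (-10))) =-1 / 1000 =-0.00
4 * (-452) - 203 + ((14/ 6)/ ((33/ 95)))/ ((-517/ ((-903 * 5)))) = -33308846/ 17061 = -1952.34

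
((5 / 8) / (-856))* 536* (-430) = 72025 / 428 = 168.28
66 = 66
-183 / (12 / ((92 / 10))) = -1403 / 10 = -140.30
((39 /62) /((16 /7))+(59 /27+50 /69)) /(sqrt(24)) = 0.65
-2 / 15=-0.13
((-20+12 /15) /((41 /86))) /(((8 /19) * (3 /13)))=-84968 /205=-414.48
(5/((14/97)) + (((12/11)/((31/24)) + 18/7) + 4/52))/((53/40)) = 47335660/1644643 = 28.78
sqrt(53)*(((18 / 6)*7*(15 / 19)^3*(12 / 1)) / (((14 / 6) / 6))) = 2187000*sqrt(53) / 6859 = 2321.27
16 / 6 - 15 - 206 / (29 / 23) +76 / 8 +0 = -28921 / 174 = -166.21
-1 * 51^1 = -51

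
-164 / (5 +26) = -164 / 31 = -5.29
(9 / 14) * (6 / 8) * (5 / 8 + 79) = 2457 / 64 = 38.39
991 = 991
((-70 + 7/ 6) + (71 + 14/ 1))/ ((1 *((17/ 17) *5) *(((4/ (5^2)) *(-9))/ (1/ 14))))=-485/ 3024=-0.16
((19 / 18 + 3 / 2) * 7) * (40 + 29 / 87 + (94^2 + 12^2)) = 4356821 / 27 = 161363.74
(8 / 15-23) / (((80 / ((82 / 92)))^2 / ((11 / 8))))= -6231467 / 1625088000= -0.00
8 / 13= 0.62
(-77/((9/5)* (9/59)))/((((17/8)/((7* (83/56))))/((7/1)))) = -13197415/1377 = -9584.18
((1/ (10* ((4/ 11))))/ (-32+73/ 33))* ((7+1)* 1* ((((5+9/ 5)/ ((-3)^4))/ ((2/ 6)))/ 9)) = -4114/ 1990575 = -0.00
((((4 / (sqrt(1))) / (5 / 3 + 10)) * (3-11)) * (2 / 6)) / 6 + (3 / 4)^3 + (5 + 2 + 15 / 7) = 63251 / 6720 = 9.41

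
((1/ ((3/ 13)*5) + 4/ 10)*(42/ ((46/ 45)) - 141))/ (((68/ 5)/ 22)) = -80047/ 391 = -204.72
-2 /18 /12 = -1 /108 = -0.01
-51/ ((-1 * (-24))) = -2.12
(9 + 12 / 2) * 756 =11340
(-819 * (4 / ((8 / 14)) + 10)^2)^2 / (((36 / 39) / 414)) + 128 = 25126149322356.50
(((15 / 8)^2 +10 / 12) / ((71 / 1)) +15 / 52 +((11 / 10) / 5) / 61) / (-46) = -0.01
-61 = -61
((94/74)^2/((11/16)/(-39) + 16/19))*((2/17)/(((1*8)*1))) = 6547476/227493575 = 0.03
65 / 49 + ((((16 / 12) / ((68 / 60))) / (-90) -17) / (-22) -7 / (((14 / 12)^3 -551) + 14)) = 40302907921 / 19074452166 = 2.11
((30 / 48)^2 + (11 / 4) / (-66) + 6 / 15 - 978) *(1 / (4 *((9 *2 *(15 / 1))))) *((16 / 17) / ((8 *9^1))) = -938161 / 79315200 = -0.01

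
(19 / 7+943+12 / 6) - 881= 467 / 7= 66.71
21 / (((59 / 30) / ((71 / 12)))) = 7455 / 118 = 63.18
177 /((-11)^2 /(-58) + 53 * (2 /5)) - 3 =34701 /5543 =6.26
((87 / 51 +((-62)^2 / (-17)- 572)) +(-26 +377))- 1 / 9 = -445.52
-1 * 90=-90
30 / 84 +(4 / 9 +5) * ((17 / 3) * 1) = 11797 / 378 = 31.21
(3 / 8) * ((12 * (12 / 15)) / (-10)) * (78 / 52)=-27 / 50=-0.54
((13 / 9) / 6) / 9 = 13 / 486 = 0.03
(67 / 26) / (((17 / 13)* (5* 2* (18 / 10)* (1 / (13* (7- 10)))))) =-871 / 204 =-4.27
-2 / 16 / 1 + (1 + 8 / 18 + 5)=455 / 72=6.32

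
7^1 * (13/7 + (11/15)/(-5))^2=806404/39375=20.48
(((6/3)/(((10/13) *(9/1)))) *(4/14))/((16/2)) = 0.01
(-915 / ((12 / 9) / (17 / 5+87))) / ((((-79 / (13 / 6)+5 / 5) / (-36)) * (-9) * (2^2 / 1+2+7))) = 248148 / 461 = 538.28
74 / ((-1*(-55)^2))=-74 / 3025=-0.02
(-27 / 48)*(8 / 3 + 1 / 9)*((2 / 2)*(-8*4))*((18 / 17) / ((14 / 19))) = 8550 / 119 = 71.85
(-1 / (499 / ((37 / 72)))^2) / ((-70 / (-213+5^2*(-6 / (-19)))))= -592777 / 190754686080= -0.00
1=1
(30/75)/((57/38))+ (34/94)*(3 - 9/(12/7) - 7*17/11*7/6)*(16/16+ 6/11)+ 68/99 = -7533509/1023660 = -7.36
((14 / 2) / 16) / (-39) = -7 / 624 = -0.01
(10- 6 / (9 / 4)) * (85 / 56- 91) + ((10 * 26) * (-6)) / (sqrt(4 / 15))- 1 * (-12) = -780 * sqrt(15)- 54113 / 84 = -3665.13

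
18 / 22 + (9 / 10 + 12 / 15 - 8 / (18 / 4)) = 733 / 990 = 0.74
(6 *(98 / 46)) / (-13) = -294 / 299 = -0.98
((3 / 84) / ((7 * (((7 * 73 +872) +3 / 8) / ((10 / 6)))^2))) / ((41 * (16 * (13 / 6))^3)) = 25 / 5766317310175968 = 0.00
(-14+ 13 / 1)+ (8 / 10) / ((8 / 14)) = 2 / 5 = 0.40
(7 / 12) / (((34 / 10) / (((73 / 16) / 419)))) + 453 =453.00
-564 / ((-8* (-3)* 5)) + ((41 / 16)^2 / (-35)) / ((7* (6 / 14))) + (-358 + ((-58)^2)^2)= 11316133.24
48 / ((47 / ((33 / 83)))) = 1584 / 3901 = 0.41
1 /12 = 0.08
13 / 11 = 1.18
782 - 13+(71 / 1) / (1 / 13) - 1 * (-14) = 1706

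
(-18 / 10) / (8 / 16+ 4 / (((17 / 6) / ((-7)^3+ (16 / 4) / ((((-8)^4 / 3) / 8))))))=2448 / 657835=0.00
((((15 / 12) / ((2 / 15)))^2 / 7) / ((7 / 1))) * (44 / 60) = 4125 / 3136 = 1.32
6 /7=0.86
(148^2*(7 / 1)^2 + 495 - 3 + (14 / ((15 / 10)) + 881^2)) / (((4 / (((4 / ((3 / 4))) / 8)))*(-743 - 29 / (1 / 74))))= -5549875 / 52002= -106.72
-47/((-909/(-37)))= -1739/909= -1.91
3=3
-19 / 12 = -1.58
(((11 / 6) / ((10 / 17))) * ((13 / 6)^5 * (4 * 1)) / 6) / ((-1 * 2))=-69431791 / 1399680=-49.61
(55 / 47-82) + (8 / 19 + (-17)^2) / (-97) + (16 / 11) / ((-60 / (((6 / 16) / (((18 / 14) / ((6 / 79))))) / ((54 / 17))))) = -5110258746799 / 60971655690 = -83.81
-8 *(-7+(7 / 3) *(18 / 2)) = -112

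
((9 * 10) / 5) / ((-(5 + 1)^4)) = -1 / 72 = -0.01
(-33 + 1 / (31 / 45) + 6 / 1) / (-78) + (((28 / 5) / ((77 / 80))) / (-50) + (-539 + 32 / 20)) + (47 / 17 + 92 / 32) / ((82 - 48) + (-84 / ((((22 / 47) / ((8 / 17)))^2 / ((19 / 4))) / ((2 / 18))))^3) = -49452995815365087589375357493 / 92058859346509047321643600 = -537.19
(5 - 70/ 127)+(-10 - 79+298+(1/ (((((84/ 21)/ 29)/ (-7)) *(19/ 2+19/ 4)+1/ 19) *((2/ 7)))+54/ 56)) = 311477209/ 1564640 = 199.07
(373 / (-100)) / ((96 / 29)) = -10817 / 9600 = -1.13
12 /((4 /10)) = 30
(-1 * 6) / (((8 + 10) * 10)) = -1 / 30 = -0.03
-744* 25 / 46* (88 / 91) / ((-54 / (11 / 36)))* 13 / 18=187550 / 117369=1.60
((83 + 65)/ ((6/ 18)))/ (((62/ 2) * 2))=222/ 31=7.16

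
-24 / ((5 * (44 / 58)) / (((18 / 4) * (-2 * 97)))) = 303804 / 55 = 5523.71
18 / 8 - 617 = -2459 / 4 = -614.75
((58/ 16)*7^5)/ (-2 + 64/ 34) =-8285851/ 16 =-517865.69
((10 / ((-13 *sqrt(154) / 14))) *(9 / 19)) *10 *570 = -27000 *sqrt(154) / 143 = -2343.09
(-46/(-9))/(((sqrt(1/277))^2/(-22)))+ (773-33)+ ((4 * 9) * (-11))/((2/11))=-293266/9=-32585.11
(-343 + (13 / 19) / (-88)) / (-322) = 1.07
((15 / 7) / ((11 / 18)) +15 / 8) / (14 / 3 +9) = 9945 / 25256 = 0.39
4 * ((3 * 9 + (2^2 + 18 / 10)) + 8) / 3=272 / 5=54.40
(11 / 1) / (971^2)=11 / 942841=0.00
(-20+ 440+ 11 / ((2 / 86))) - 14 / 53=47315 / 53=892.74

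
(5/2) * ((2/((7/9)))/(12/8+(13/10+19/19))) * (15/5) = 675/133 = 5.08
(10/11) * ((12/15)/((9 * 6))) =4/297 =0.01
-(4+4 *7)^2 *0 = 0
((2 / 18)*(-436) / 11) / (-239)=436 / 23661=0.02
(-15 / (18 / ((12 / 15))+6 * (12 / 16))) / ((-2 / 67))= 335 / 18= 18.61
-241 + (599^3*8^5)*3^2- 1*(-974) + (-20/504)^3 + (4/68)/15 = 10777138711103664631327/170031960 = 63383017587421.00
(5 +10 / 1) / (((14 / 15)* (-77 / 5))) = -1125 / 1078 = -1.04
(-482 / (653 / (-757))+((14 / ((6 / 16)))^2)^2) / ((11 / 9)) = 102780369002 / 64647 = 1589870.67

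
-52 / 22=-26 / 11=-2.36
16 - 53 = -37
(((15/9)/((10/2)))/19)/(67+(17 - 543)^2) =1/15774351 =0.00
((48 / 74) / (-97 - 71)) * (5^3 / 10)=-25 / 518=-0.05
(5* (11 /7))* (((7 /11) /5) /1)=1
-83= -83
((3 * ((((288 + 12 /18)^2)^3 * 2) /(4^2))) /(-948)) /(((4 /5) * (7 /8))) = -131812735736223380 /403137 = -326967595969.17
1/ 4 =0.25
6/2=3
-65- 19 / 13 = -66.46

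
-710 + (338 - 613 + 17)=-968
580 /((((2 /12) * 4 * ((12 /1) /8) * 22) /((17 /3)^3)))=1424770 /297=4797.21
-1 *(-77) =77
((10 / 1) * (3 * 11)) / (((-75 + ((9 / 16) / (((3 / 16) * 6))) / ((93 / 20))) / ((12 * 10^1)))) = -736560 / 1393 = -528.76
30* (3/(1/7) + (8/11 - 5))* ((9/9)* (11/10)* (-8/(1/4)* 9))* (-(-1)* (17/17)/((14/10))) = -794880/7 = -113554.29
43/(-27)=-1.59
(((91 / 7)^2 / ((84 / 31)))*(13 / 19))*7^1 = 68107 / 228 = 298.71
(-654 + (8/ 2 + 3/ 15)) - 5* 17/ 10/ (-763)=-4957889/ 7630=-649.79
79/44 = 1.80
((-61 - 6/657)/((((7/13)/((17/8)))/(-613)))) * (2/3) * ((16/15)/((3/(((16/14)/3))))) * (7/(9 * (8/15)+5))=57921752096/6084477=9519.59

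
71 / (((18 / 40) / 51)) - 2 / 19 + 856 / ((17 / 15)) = 8528998 / 969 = 8801.86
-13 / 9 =-1.44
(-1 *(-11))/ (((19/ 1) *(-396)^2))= 1/ 270864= 0.00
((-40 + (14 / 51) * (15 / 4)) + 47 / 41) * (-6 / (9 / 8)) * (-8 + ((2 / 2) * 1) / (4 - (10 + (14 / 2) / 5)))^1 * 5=-634833080 / 77367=-8205.48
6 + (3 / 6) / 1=13 / 2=6.50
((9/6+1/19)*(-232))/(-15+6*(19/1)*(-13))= 6844/28443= 0.24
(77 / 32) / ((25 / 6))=231 / 400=0.58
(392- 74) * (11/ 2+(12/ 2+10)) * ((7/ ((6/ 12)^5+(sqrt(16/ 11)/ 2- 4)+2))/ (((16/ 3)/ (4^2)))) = -3183963552/ 39563- 294045696 * sqrt(11)/ 39563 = -105128.60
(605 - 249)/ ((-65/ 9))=-49.29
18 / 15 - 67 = -329 / 5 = -65.80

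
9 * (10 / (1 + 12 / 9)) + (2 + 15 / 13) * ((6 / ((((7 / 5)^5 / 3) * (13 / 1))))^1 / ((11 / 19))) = 1248952680 / 31244213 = 39.97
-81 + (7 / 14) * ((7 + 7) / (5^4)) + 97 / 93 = -4646849 / 58125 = -79.95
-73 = -73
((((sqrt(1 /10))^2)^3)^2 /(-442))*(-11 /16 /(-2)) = -11 /14144000000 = -0.00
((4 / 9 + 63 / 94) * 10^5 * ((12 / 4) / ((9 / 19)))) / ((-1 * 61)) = -895850000 / 77409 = -11572.94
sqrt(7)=2.65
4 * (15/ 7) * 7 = 60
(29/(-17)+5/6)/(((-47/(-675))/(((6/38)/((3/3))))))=-60075/30362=-1.98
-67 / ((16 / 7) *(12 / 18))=-1407 / 32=-43.97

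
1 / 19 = 0.05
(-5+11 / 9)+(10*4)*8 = 2846 / 9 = 316.22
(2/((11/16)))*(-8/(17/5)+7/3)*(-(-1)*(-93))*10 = 53.05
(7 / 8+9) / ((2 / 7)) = 553 / 16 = 34.56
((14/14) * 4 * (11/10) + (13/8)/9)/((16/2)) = 0.57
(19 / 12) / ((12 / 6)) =19 / 24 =0.79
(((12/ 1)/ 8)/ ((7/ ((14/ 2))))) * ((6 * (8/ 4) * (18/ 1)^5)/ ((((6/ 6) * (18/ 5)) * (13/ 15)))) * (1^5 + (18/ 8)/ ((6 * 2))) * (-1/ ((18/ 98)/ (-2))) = 1832487300/ 13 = 140960561.54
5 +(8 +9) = 22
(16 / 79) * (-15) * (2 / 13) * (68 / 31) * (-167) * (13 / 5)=1090176 / 2449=445.15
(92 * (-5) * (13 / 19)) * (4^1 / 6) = -11960 / 57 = -209.82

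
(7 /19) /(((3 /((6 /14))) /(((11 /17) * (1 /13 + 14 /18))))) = 1100 /37791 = 0.03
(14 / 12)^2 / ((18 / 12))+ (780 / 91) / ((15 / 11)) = 2719 / 378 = 7.19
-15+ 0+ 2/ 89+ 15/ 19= -23992/ 1691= -14.19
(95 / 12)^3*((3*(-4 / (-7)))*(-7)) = -857375 / 144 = -5953.99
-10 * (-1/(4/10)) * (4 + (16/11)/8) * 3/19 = 3450/209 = 16.51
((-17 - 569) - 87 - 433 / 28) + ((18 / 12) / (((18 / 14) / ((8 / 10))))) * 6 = -95601 / 140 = -682.86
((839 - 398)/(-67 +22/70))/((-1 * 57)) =1715/14782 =0.12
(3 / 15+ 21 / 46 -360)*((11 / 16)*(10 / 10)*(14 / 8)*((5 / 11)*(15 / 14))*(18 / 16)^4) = -8133901335 / 24117248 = -337.26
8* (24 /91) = 192 /91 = 2.11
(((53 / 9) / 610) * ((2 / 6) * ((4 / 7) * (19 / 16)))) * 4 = 1007 / 115290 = 0.01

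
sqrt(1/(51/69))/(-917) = -sqrt(391)/15589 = -0.00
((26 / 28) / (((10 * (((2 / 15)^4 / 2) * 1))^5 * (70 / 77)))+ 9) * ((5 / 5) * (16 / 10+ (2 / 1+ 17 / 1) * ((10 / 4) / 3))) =1807023007245371.52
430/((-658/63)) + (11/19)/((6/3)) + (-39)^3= -106016747/1786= -59359.88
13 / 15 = 0.87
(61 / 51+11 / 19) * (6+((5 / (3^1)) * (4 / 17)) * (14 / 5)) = 622640 / 49419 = 12.60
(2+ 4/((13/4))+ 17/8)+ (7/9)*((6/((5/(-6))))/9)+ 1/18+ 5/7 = 60097/10920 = 5.50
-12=-12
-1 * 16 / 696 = -2 / 87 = -0.02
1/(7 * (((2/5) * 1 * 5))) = 1/14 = 0.07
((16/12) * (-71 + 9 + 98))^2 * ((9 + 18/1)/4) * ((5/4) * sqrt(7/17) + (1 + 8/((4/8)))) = 19440 * sqrt(119)/17 + 264384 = 276858.43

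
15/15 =1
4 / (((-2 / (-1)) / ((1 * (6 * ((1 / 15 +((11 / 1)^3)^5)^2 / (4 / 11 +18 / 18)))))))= 172749082461975437967699740791289264 / 1125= 153554739966200389304622000000000.00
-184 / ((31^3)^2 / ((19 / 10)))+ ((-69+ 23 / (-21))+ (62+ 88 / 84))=-656752760648 / 93187886505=-7.05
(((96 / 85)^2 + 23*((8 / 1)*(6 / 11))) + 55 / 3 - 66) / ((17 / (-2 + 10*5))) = 205894448 / 1351075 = 152.39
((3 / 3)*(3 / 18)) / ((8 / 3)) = 1 / 16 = 0.06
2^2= 4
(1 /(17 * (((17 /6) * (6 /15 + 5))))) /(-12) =-5 /15606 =-0.00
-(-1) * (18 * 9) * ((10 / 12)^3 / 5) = 18.75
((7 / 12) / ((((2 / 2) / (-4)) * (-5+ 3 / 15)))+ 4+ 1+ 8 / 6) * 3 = 491 / 24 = 20.46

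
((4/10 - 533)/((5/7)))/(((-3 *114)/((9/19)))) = 18641/18050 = 1.03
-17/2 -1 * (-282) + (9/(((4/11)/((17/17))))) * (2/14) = 7757/28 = 277.04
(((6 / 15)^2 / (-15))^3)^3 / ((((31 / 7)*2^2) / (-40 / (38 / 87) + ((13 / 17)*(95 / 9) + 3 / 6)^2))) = 3693434028032 / 2021992619208991527557373046875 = 0.00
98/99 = 0.99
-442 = -442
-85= -85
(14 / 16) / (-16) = -7 / 128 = -0.05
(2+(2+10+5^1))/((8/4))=19/2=9.50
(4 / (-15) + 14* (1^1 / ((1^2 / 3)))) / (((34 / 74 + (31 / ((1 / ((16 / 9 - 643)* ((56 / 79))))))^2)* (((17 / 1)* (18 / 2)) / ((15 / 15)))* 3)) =144554042 / 315661954392756565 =0.00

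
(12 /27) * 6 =8 /3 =2.67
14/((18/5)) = 35/9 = 3.89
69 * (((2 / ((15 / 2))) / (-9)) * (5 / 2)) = -46 / 9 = -5.11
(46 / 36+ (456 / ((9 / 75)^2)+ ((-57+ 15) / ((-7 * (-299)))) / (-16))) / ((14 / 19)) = 1850457595 / 43056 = 42977.93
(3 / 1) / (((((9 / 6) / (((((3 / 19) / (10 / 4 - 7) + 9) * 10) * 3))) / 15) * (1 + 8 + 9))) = 448.25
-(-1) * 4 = 4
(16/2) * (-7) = -56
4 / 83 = 0.05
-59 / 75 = -0.79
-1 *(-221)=221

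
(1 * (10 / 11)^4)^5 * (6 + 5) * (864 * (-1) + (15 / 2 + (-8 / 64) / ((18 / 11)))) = -770918750000000000000000 / 550431814035730916619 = -1400.57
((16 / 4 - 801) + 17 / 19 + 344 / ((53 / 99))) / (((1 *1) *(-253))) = 154614 / 254771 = 0.61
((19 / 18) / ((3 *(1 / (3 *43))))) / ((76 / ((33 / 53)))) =473 / 1272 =0.37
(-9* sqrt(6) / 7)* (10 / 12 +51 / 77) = -2073* sqrt(6) / 1078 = -4.71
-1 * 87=-87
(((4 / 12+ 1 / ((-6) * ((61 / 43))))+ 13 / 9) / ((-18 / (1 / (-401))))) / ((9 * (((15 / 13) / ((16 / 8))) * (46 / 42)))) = 165893 / 4101375870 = 0.00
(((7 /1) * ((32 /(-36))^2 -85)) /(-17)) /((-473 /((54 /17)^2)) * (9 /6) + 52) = -163704 /86479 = -1.89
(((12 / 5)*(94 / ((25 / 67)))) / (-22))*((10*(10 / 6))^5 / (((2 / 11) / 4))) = -62980000000 / 81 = -777530864.20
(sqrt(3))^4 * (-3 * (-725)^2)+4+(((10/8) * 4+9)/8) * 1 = -14191869.25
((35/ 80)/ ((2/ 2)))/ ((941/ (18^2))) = 567/ 3764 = 0.15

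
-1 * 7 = -7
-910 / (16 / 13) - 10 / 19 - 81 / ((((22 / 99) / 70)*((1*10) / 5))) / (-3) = 533915 / 152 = 3512.60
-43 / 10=-4.30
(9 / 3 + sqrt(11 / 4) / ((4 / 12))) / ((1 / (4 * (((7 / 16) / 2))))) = 21 / 8 + 21 * sqrt(11) / 16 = 6.98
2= 2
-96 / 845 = -0.11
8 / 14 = 4 / 7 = 0.57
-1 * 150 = -150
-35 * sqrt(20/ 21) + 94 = 94 -10 * sqrt(105)/ 3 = 59.84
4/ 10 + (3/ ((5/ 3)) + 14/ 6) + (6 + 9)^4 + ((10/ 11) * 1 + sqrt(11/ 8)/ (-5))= 8354023/ 165-sqrt(22)/ 20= 50630.21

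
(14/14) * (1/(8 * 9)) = 1/72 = 0.01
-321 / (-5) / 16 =321 / 80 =4.01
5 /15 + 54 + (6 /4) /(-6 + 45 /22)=4694 /87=53.95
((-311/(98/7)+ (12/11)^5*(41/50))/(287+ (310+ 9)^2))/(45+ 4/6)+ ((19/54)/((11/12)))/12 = 226832440882393/7092495097934400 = 0.03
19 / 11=1.73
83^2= 6889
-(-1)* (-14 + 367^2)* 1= 134675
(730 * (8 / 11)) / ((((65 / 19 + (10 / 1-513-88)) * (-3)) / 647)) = 17947780 / 92103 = 194.87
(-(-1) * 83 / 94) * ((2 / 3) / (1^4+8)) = 83 / 1269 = 0.07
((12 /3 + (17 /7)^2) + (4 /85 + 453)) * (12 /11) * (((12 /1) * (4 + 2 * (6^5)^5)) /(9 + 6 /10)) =328909888497104595523276488 /9163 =35895436919906645806316.33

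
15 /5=3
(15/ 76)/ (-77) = -15/ 5852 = -0.00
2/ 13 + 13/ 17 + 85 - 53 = 32.92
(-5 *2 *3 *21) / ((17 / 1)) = -630 / 17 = -37.06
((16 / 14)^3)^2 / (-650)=-131072 / 38235925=-0.00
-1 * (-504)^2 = -254016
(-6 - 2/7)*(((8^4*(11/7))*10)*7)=-19824640/7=-2832091.43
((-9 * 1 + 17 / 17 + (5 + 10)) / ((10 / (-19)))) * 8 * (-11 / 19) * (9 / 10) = 1386 / 25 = 55.44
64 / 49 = 1.31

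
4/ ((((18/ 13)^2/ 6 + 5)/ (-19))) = -12844/ 899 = -14.29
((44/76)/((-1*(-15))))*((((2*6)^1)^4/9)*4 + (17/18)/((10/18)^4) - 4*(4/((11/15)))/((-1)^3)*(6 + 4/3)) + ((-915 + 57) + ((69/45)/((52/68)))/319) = -244125509923/492456250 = -495.73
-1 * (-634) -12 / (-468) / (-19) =469793 / 741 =634.00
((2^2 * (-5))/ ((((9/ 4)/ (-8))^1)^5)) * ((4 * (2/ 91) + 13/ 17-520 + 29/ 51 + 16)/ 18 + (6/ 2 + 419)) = 649782917857280/ 145083393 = 4478685.70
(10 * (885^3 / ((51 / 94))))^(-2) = 289 / 47170754399065556250000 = 0.00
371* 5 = 1855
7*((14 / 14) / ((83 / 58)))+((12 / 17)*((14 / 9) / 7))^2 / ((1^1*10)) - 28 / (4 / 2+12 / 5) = -17449504 / 11873565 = -1.47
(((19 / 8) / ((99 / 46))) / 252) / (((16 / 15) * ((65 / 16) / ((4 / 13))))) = 437 / 1405404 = 0.00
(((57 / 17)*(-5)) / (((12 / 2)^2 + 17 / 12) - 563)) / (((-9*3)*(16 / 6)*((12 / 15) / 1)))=-475 / 857752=-0.00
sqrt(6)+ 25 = 27.45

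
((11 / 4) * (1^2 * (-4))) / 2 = -11 / 2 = -5.50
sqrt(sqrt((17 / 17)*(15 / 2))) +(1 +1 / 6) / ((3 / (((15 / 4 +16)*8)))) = 15^(1 / 4)*2^(3 / 4) / 2 +553 / 9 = 63.10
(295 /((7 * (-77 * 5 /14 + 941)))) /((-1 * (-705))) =118 /1803249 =0.00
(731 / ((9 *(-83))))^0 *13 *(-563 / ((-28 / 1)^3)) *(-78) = -285441 / 10976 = -26.01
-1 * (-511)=511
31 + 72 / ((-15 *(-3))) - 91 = -292 / 5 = -58.40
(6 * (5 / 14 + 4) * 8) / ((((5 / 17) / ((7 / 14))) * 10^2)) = 3111 / 875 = 3.56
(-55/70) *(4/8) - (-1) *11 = 297/28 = 10.61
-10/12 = -5/6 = -0.83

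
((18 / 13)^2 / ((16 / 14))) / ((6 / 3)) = 567 / 676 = 0.84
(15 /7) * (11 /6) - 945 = -13175 /14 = -941.07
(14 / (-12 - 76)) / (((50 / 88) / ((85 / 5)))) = -4.76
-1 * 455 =-455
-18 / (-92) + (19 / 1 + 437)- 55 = 18455 / 46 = 401.20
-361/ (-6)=361/ 6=60.17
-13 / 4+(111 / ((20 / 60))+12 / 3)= 1335 / 4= 333.75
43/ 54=0.80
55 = 55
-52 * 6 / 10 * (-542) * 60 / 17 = 1014624 / 17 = 59683.76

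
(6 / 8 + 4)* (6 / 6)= 19 / 4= 4.75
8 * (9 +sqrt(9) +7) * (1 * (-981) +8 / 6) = -446728 / 3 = -148909.33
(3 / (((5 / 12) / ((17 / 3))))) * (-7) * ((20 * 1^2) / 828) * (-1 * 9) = 1428 / 23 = 62.09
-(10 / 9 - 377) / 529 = 3383 / 4761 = 0.71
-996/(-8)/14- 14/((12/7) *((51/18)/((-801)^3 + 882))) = 705100328301/476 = 1481303210.72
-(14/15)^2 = -0.87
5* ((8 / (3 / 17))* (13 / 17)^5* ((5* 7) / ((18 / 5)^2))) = 3248813750 / 20295603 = 160.07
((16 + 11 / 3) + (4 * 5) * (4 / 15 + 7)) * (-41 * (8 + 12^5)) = -1683402600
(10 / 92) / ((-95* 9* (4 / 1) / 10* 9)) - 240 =-33981125 / 141588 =-240.00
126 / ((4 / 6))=189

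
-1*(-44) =44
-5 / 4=-1.25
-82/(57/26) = -2132/57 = -37.40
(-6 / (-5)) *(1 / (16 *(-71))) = -3 / 2840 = -0.00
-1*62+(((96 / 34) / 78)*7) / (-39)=-534434 / 8619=-62.01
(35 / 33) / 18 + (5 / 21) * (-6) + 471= 1952723 / 4158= 469.63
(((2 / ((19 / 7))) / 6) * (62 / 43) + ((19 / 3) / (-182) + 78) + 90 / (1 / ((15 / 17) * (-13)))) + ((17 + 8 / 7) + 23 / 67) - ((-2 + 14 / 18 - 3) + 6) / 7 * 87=-69522307559 / 72583914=-957.82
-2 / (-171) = 2 / 171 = 0.01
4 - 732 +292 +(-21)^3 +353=-9344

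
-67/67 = -1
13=13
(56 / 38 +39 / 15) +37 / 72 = 4.59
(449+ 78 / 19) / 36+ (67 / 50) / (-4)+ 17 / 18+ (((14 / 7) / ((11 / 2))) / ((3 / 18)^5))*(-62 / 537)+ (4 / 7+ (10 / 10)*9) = -47719404127 / 157126200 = -303.70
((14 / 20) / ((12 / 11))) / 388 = 77 / 46560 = 0.00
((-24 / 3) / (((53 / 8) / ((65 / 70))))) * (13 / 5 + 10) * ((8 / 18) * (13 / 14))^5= -4942652416 / 29221742655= -0.17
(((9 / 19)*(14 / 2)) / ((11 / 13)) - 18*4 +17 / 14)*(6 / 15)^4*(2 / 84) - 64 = -64.04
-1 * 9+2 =-7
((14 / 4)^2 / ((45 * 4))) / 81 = 49 / 58320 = 0.00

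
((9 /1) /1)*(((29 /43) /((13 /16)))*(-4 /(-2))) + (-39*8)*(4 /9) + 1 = -205811 /1677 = -122.73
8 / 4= 2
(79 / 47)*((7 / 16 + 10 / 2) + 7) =15721 / 752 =20.91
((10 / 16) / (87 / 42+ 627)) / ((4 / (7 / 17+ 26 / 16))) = 0.00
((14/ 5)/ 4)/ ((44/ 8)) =7/ 55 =0.13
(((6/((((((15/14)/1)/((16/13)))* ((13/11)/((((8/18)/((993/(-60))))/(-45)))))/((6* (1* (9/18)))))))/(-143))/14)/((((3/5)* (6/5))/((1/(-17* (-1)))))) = -1280/3004092117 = -0.00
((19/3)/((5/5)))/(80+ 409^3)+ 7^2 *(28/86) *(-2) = -281608524227/8825923161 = -31.91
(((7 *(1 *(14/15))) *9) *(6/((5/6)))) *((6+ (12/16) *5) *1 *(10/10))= 4127.76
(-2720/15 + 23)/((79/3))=-6.01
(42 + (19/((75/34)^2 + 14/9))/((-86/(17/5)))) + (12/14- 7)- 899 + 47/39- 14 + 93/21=-871.63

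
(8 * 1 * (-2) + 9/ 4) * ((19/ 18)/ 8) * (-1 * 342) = 19855/ 32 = 620.47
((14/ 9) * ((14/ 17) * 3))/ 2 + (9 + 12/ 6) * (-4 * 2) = -4390/ 51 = -86.08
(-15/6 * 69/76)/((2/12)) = -1035/76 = -13.62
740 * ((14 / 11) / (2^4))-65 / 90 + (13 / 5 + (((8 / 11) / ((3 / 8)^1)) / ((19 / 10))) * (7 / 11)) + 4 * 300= 130497203 / 103455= 1261.39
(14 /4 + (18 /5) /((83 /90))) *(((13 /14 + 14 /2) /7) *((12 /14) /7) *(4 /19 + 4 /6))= 0.90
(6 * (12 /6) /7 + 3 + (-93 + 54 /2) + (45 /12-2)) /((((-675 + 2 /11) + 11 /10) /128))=5867840 /518763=11.31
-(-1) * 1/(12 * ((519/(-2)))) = -1/3114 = -0.00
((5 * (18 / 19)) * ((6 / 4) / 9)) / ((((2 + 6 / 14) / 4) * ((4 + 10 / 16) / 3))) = 10080 / 11951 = 0.84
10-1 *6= 4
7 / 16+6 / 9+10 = 533 / 48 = 11.10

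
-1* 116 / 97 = -1.20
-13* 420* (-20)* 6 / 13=50400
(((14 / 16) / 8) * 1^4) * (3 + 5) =7 / 8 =0.88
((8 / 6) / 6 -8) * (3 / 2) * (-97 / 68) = 16.64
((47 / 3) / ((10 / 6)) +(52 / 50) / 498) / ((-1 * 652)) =-14632 / 1014675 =-0.01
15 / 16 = 0.94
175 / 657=0.27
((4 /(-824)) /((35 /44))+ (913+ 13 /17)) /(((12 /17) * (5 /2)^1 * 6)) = 13999924 /162225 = 86.30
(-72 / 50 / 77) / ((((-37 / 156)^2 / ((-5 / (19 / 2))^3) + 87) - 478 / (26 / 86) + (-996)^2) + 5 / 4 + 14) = -35043840 / 1856139150560233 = -0.00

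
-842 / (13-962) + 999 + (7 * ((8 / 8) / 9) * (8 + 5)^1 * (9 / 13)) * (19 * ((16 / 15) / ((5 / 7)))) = 85303279 / 71175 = 1198.50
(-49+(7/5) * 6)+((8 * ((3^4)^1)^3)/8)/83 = 2640356/415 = 6362.30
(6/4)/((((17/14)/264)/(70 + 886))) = 5300064/17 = 311768.47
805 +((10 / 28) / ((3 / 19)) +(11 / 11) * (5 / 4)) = 67915 / 84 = 808.51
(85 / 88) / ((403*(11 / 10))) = 425 / 195052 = 0.00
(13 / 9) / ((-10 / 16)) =-104 / 45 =-2.31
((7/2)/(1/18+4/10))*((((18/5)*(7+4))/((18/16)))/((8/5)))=6930/41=169.02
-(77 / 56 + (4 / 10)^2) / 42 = -307 / 8400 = -0.04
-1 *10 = -10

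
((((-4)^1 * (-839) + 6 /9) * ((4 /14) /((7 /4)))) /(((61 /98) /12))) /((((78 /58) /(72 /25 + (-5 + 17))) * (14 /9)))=75150.25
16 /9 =1.78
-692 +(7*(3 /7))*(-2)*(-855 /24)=-1913 /4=-478.25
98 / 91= 14 / 13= 1.08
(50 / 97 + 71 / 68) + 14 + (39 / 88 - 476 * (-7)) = 3348.00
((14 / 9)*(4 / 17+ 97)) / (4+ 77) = 7714 / 4131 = 1.87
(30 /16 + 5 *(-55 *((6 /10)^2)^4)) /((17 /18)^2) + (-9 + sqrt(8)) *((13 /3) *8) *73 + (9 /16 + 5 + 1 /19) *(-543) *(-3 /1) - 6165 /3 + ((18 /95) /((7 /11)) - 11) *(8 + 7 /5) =-151707265478087 /9609250000 + 15184 *sqrt(2) /3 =-8629.82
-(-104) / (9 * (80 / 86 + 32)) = 559 / 1593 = 0.35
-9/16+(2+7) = 135/16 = 8.44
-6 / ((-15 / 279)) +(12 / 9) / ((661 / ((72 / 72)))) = 1106534 / 9915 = 111.60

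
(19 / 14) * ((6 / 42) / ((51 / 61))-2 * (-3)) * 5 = 209285 / 4998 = 41.87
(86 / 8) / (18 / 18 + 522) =43 / 2092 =0.02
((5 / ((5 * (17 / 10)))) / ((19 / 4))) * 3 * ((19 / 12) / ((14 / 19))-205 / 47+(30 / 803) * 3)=-66600895 / 85332401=-0.78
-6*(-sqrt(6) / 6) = sqrt(6) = 2.45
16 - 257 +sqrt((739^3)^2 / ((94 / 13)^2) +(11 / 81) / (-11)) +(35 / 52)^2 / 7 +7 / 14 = -650137 / 2704 +sqrt(2229658517119685951693) / 846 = 55814487.72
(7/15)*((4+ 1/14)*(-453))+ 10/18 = -77413/90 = -860.14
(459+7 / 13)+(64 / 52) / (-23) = 137386 / 299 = 459.48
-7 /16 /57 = -7 /912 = -0.01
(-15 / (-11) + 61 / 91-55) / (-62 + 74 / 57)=3022083 / 3463460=0.87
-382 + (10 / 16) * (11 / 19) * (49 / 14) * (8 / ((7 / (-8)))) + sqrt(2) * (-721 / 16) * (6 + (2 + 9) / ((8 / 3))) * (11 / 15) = -866.76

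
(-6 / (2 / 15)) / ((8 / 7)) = -315 / 8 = -39.38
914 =914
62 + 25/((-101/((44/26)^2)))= 1046178/17069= 61.29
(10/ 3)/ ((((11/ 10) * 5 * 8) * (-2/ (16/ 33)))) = -20/ 1089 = -0.02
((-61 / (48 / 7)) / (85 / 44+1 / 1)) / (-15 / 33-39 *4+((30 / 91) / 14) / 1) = 32911879 / 1696781376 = 0.02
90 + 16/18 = 818/9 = 90.89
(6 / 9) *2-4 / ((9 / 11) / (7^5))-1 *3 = -739523 / 9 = -82169.22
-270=-270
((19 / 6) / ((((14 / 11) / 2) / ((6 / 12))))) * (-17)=-3553 / 84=-42.30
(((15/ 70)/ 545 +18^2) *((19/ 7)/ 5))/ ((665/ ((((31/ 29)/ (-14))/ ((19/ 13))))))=-996265569/ 72100829500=-0.01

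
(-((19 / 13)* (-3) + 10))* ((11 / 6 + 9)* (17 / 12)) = -6205 / 72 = -86.18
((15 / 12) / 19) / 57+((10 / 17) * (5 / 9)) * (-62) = -4476145 / 220932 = -20.26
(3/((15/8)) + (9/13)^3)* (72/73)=1527912/801905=1.91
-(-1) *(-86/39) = -86/39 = -2.21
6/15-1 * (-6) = 32/5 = 6.40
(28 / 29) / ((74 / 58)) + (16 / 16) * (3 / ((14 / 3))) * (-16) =-2468 / 259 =-9.53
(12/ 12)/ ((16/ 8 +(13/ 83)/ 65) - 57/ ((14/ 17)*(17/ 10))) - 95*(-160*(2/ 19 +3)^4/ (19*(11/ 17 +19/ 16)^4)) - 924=5127473463194752816161263/ 908671573277904603018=5642.82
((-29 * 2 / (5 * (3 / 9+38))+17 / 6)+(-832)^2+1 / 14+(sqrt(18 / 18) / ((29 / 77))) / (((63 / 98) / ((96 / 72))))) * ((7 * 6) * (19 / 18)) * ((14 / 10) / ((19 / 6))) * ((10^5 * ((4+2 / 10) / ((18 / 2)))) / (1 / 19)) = 649948650312579520 / 54027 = 12030071081358.94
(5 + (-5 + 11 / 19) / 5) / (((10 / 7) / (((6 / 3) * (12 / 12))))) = 2737 / 475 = 5.76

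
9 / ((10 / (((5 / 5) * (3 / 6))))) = 9 / 20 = 0.45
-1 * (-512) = 512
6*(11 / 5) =66 / 5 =13.20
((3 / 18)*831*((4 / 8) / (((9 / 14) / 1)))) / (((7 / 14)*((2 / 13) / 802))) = 10108007 / 9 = 1123111.89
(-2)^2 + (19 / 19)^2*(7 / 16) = 71 / 16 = 4.44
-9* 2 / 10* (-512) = 4608 / 5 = 921.60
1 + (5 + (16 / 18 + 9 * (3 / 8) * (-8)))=-181 / 9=-20.11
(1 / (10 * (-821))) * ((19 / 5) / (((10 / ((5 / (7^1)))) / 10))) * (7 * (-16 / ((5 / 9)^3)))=110808 / 513125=0.22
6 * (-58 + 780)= 4332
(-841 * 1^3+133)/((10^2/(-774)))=136998/25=5479.92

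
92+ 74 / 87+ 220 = 27218 / 87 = 312.85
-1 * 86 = -86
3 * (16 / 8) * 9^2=486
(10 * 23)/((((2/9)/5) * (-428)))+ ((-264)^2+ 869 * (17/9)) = 274745261/3852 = 71325.35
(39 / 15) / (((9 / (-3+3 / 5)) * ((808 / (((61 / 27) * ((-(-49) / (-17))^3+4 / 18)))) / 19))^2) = 768658815098880277 / 2617106090489654580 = 0.29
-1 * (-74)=74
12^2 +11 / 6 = 875 / 6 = 145.83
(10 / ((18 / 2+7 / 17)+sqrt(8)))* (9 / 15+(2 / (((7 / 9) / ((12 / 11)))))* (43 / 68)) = 621480 / 224147- 264129* sqrt(2) / 448294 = 1.94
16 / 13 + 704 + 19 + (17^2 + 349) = 17709 / 13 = 1362.23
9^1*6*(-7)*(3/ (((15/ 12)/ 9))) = -40824/ 5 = -8164.80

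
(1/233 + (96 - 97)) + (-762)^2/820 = 33774953/47765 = 707.11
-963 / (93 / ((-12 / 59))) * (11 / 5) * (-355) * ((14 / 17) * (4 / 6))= -28078512 / 31093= -903.05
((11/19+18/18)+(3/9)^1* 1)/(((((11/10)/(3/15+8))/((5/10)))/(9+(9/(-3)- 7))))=-4469/627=-7.13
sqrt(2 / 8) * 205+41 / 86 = 4428 / 43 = 102.98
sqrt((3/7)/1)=sqrt(21)/7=0.65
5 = 5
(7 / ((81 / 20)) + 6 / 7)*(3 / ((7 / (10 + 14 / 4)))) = 733 / 49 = 14.96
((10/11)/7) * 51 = 6.62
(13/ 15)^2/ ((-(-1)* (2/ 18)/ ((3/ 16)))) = 507/ 400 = 1.27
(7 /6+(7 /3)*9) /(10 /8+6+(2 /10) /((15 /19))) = 6650 /2251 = 2.95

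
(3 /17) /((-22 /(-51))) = 9 /22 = 0.41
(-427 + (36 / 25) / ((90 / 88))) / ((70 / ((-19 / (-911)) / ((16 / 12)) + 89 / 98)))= -8775228249 / 1562365000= -5.62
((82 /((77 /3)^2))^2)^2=296637086736 /1235736291547681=0.00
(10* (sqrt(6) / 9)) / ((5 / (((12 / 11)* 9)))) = 24* sqrt(6) / 11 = 5.34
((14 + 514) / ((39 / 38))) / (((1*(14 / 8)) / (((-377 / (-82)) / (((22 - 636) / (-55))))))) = 10667360 / 88109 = 121.07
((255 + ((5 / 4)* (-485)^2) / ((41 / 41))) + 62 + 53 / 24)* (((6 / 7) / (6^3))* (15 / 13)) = 35322055 / 26208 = 1347.76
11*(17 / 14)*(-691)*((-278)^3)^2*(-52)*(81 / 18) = 6978696173432941928256 / 7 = 996956596204705989750.86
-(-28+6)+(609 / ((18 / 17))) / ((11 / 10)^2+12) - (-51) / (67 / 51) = 104.36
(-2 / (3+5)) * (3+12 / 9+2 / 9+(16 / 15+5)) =-2.66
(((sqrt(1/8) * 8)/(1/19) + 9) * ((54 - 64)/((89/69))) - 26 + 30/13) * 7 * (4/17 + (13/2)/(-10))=53368077/196690 + 1293957 * sqrt(2)/1513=1480.80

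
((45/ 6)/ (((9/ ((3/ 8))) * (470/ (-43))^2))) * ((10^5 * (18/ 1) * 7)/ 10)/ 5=2912175/ 4418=659.16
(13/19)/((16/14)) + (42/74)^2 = 191611/208088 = 0.92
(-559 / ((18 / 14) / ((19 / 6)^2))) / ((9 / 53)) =-74867429 / 2916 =-25674.70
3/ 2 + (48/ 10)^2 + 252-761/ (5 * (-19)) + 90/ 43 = 11709389/ 40850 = 286.64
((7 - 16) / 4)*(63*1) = -567 / 4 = -141.75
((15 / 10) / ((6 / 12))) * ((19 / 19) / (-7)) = -0.43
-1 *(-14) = 14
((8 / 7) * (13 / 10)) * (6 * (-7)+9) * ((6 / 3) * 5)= -3432 / 7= -490.29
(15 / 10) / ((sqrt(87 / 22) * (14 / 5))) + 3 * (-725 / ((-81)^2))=-725 / 2187 + 5 * sqrt(1914) / 812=-0.06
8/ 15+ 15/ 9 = 11/ 5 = 2.20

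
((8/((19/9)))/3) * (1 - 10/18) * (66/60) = 176/285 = 0.62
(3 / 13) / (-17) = -3 / 221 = -0.01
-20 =-20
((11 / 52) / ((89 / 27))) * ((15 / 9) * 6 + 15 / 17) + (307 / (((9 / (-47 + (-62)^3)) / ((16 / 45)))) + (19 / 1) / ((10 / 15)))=-18424128135509 / 6372756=-2891076.97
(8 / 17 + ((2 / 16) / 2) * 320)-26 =-94 / 17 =-5.53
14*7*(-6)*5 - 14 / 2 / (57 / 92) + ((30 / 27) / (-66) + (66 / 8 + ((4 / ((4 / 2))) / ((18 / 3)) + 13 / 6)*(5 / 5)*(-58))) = -3088.07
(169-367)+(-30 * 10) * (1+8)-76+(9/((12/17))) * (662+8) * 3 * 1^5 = 45307/2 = 22653.50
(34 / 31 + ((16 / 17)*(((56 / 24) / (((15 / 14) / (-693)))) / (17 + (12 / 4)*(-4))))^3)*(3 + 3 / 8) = -736556034734973261 / 9518937500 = -77377967.31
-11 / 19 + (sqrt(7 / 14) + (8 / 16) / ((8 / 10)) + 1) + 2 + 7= sqrt(2) / 2 + 1527 / 152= 10.75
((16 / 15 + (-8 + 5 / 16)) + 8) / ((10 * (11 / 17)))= 5627 / 26400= 0.21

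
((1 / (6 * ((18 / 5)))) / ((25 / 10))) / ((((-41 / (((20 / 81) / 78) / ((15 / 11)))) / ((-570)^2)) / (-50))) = 19855000 / 1165671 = 17.03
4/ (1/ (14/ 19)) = 56/ 19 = 2.95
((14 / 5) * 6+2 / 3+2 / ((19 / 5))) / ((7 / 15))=5128 / 133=38.56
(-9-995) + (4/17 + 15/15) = -17047/17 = -1002.76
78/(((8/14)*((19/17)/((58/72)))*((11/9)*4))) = 134589/6688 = 20.12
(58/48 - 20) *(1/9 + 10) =-41041/216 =-190.00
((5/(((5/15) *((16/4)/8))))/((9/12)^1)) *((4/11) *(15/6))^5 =4000000/161051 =24.84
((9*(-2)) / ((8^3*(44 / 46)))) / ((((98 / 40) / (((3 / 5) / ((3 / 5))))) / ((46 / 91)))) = -23805 / 3139136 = -0.01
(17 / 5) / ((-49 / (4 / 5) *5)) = -68 / 6125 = -0.01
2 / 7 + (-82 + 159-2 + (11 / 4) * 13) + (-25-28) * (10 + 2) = -14699 / 28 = -524.96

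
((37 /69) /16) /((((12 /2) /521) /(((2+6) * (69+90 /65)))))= 1638.65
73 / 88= 0.83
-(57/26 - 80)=2023/26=77.81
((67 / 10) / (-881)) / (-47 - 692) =67 / 6510590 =0.00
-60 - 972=-1032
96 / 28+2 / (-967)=23194 / 6769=3.43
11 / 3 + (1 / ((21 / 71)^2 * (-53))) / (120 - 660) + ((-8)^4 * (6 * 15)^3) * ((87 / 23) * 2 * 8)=52460802583838282363 / 290292660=180716944699.32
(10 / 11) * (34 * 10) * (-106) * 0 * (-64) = 0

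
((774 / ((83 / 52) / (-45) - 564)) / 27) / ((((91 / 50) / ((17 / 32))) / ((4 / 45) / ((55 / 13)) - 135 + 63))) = 325565470 / 304883733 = 1.07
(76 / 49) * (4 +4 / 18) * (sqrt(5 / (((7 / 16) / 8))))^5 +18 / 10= 9 / 5 +9463398400 * sqrt(70) / 151263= 523437.61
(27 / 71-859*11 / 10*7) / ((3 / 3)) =-4695883 / 710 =-6613.92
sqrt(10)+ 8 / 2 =sqrt(10)+ 4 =7.16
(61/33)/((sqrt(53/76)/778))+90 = 90+94916 * sqrt(1007)/1749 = 1812.12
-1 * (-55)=55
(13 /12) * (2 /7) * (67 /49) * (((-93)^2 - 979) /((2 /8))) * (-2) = -26722280 /1029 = -25969.17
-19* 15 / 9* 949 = -90155 / 3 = -30051.67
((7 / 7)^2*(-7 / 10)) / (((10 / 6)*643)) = -21 / 32150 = -0.00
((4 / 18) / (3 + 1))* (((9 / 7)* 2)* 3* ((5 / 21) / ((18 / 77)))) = 55 / 126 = 0.44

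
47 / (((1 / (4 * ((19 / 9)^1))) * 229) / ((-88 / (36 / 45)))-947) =-392920 / 7918981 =-0.05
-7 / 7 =-1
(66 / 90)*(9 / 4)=33 / 20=1.65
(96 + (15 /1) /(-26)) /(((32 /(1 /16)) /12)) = 7443 /3328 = 2.24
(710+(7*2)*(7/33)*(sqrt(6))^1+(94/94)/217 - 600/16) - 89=98*sqrt(6)/33+253241/434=590.78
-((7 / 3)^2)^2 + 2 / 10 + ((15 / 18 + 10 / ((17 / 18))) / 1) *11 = 1324609 / 13770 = 96.20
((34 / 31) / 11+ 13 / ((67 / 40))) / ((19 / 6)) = 2.48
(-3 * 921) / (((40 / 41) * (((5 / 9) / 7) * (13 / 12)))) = -21410487 / 650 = -32939.21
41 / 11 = 3.73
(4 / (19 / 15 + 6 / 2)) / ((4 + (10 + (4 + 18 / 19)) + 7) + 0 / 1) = 285 / 7888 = 0.04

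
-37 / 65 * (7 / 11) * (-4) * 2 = 2072 / 715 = 2.90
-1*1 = -1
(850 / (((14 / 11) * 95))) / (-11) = -85 / 133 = -0.64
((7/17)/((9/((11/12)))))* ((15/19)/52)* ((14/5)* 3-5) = 77/35568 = 0.00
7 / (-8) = -7 / 8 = -0.88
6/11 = 0.55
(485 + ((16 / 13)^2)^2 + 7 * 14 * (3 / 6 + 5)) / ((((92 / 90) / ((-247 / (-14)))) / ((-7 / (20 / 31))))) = -192187.61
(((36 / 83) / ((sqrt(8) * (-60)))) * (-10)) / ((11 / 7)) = 21 * sqrt(2) / 1826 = 0.02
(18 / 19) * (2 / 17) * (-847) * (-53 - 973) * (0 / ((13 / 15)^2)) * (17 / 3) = 0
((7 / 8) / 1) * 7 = 49 / 8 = 6.12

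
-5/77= -0.06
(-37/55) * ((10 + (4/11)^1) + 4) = -5846/605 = -9.66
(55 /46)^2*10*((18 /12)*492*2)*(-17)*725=-137574731250 /529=-260065654.54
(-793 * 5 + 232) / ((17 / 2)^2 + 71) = -14932 / 573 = -26.06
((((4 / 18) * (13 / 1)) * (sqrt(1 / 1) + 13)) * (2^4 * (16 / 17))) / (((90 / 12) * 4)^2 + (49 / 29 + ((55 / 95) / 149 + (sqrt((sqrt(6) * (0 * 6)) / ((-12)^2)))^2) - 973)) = -7650313216 / 895690917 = -8.54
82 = 82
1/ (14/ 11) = 11/ 14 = 0.79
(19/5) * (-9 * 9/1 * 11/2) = -16929/10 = -1692.90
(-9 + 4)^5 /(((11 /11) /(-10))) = 31250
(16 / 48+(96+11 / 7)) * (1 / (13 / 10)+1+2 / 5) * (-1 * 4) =-386528 / 455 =-849.51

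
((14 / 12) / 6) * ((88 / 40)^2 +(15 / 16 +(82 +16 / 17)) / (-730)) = 32837539 / 35740800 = 0.92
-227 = -227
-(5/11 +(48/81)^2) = -6461/8019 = -0.81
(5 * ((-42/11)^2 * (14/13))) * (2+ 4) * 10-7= 7397789/1573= 4702.98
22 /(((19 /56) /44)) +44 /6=163042 /57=2860.39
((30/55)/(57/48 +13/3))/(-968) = -36/352715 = -0.00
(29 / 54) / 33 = 29 / 1782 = 0.02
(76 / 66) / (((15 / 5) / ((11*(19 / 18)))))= 361 / 81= 4.46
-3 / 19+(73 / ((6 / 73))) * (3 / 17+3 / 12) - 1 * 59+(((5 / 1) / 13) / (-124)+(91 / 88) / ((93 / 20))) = 10991122061 / 34364616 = 319.84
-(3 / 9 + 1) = -4 / 3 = -1.33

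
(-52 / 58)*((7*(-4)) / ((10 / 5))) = 364 / 29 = 12.55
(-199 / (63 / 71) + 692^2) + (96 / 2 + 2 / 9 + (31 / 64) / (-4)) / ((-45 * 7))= 69475491947 / 145152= 478639.58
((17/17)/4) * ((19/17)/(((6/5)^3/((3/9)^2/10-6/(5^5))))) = 9823/6609600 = 0.00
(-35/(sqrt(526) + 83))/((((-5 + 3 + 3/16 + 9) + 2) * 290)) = -664/3875067 + 8 * sqrt(526)/3875067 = -0.00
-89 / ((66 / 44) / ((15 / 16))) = -445 / 8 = -55.62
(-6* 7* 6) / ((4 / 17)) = -1071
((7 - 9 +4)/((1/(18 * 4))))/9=16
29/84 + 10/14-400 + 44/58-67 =-1133183/2436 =-465.18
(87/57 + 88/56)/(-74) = -206/4921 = -0.04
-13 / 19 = -0.68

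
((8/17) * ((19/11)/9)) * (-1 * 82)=-12464/1683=-7.41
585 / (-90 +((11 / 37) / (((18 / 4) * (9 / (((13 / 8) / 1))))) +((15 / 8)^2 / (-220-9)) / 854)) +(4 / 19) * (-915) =-672182365407060 / 3375554318837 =-199.13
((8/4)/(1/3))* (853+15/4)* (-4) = -20562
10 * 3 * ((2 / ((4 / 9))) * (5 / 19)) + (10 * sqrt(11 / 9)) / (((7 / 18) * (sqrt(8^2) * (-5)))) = 675 / 19 - 3 * sqrt(11) / 14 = 34.82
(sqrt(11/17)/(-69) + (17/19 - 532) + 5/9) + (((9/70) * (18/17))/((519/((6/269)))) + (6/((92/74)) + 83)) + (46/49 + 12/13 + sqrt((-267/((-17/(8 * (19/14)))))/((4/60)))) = -4369010817608384/9910160487045 - sqrt(187)/1173 + 6 * sqrt(1006145)/119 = -390.30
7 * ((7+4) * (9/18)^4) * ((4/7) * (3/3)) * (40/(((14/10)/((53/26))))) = 14575/91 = 160.16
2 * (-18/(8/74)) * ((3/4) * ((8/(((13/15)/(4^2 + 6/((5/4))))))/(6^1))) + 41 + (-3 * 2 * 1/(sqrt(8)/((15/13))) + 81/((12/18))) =-15659/2 - 45 * sqrt(2)/26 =-7831.95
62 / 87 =0.71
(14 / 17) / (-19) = -14 / 323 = -0.04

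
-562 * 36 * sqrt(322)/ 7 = -20232 * sqrt(322)/ 7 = -51864.32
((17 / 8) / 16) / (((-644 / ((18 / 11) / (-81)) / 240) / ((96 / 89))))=170 / 157619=0.00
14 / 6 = 7 / 3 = 2.33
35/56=5/8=0.62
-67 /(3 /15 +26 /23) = -7705 /153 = -50.36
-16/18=-8/9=-0.89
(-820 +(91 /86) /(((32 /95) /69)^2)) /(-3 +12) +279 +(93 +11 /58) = 5214.47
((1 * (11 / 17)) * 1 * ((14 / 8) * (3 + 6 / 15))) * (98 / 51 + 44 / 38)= 57442 / 4845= 11.86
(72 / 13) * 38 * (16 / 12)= 3648 / 13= 280.62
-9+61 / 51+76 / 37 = -10850 / 1887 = -5.75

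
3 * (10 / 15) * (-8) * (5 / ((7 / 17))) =-1360 / 7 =-194.29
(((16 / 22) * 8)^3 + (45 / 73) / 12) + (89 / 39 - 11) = 2853932827 / 15157428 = 188.29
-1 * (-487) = 487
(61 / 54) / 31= 61 / 1674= 0.04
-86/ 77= -1.12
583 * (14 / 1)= 8162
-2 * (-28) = 56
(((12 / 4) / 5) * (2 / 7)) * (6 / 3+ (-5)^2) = 162 / 35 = 4.63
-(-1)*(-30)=-30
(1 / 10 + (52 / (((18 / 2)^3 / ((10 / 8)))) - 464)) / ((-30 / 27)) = 3381181 / 8100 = 417.43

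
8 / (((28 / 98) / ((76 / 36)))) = 532 / 9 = 59.11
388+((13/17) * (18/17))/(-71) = 7961138/20519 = 387.99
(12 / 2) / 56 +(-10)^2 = 2803 / 28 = 100.11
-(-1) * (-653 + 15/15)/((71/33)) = -21516/71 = -303.04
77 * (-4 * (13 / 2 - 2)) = -1386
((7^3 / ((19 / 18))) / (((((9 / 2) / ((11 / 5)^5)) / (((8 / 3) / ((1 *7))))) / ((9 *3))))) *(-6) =-13636510272 / 59375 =-229667.54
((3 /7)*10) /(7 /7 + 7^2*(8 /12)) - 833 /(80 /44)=-6476441 /14140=-458.02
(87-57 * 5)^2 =39204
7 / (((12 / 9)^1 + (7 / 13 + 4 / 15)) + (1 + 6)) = 455 / 594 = 0.77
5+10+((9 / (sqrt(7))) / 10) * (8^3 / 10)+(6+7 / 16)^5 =1152 * sqrt(7) / 175+11608469383 / 1048576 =11088.12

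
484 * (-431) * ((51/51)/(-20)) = 52151/5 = 10430.20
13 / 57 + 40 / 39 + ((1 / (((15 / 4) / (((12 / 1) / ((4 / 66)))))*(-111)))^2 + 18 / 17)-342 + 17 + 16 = -132125328782 / 431132325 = -306.46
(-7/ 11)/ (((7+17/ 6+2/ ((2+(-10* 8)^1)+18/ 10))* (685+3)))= -889/ 9425944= -0.00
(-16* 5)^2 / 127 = 6400 / 127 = 50.39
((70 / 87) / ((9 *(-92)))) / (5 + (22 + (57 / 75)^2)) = -0.00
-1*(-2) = 2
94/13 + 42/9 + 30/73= 35042/2847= 12.31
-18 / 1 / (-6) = 3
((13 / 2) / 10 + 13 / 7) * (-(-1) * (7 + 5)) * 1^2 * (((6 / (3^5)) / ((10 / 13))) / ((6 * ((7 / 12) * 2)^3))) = 0.10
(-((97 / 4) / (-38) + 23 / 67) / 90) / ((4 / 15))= 1001 / 81472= 0.01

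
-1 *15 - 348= -363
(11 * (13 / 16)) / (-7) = -143 / 112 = -1.28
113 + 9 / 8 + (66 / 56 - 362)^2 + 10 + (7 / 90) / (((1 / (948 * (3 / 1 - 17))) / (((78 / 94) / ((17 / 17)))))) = 23851648977 / 184240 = 129459.67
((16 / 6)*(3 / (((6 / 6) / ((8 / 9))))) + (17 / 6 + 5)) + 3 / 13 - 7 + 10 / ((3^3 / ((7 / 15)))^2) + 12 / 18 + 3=10102843 / 852930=11.84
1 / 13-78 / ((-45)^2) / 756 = 254981 / 3316950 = 0.08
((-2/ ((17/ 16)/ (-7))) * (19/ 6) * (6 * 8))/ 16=2128/ 17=125.18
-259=-259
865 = 865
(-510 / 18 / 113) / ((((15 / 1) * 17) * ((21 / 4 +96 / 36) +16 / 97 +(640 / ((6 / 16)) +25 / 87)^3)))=-28388796 / 143593042680880617991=-0.00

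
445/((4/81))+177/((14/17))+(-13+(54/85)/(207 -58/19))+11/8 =169962498081/18445000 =9214.56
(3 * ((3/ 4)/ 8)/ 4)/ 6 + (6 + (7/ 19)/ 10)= 6.05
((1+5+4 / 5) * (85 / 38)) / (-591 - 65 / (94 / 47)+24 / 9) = -0.02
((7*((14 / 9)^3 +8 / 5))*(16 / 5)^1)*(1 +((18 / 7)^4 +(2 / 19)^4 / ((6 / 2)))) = 13132835162796544 / 2443978131525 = 5373.55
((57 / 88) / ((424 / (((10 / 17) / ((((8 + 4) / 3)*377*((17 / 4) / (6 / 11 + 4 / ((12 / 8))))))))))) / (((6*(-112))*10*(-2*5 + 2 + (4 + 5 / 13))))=19 / 1024939711488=0.00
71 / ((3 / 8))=189.33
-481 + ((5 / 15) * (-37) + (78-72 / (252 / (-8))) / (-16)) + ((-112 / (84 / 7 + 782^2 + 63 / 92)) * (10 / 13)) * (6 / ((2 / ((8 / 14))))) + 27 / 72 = -3059438794901 / 6143742150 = -497.98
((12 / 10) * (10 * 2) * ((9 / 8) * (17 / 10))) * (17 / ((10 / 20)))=7803 / 5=1560.60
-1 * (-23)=23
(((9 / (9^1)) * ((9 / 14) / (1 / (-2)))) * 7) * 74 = -666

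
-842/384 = -421/192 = -2.19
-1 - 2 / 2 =-2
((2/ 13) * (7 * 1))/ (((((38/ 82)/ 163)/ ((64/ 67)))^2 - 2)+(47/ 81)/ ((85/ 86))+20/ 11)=193966860131573760/ 72992948172365819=2.66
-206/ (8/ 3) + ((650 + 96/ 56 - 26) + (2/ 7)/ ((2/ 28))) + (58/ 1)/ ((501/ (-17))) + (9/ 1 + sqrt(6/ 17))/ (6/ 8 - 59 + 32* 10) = 4* sqrt(102)/ 17799 + 2695272325/ 4895772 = 550.53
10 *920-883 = 8317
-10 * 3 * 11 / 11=-30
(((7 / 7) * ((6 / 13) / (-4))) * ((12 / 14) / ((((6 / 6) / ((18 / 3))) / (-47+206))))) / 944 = -4293 / 42952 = -0.10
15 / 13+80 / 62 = 985 / 403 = 2.44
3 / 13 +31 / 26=37 / 26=1.42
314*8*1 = 2512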